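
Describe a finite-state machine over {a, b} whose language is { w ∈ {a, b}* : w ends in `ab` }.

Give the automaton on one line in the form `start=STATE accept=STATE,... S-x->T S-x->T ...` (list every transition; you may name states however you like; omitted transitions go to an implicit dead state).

start=S0 accept=S2 S0-a->S1 S0-b->S0 S1-a->S1 S1-b->S2 S2-a->S1 S2-b->S0

Remember how much of `ab` the current input suffix matches. State S0 means no match yet; S1 means the last symbol is `a`; S2 means the last 2 symbols are `ab`. Only S2 accepts. On a mismatch, fall back to the longest proper suffix that is still a prefix of `ab`.
3 states suffice.
        a   b  
>  S0   S1  S0 
   S1   S1  S2 
 * S2   S1  S0 
(> = start, * = accepting)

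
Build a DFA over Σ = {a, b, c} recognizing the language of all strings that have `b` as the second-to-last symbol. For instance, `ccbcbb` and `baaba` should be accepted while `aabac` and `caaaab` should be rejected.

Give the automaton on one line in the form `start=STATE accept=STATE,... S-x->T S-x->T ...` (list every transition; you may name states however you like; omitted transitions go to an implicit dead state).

start=s0 accept=s7,s8,s9 s0-a->s1 s0-b->s2 s0-c->s3 s1-a->s4 s1-b->s5 s1-c->s6 s2-a->s7 s2-b->s8 s2-c->s9 s3-a->s10 s3-b->s11 s3-c->s12 s4-a->s4 s4-b->s5 s4-c->s6 s5-a->s7 s5-b->s8 s5-c->s9 s6-a->s10 s6-b->s11 s6-c->s12 s7-a->s4 s7-b->s5 s7-c->s6 s8-a->s7 s8-b->s8 s8-c->s9 s9-a->s10 s9-b->s11 s9-c->s12 s10-a->s4 s10-b->s5 s10-c->s6 s11-a->s7 s11-b->s8 s11-c->s9 s12-a->s10 s12-b->s11 s12-c->s12

Because acceptance depends on a position counted from the end, the machine has to buffer the most recent 2 symbols. Make each state the string of the last up-to-2 symbols read; on input `x` shift the window left and append `x`. Accept when the buffered window has length 2 and begins with `b`.
With 13 states:
          a    b    c  
>  s0     s1   s2   s3 
   s1     s4   s5   s6 
   s2     s7   s8   s9 
   s3    s10  s11  s12 
   s4     s4   s5   s6 
   s5     s7   s8   s9 
   s6    s10  s11  s12 
 * s7     s4   s5   s6 
 * s8     s7   s8   s9 
 * s9    s10  s11  s12 
   s10    s4   s5   s6 
   s11    s7   s8   s9 
   s12   s10  s11  s12 
(> = start, * = accepting)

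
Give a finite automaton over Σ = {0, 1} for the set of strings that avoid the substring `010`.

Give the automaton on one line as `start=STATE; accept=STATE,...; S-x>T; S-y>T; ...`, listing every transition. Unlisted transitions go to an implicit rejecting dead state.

start=q0; accept=q0,q1,q2; q0-0>q1; q0-1>q0; q1-0>q1; q1-1>q2; q2-0>q3; q2-1>q0; q3-0>q3; q3-1>q3

This is the complement of 'contains `010`'. Use the same substring-matching states — q0 through q3 holding how much of `010` has just been matched — but flip the accepting set: everything except the trap q3 accepts.
4 states suffice.
        0   1  
>* q0   q1  q0 
 * q1   q1  q2 
 * q2   q3  q0 
   q3   q3  q3 
(> = start, * = accepting)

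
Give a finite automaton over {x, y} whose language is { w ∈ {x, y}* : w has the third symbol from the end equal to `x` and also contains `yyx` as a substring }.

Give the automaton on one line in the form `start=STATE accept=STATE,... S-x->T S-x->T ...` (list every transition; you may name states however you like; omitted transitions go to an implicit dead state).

Handle the two conditions separately and then intersect. One (15 states) tracks the last 3 symbols read; the other (4 states) tracks whether and how much of `yyx` has been seen. Each combined state is a pair, one component from each; accept when both components accept. Equivalent product states are then merged.
10 states suffice.
        x   y  
>  q0   q0  q1 
   q1   q0  q2 
   q2   q3  q2 
   q3   q4  q5 
   q4   q6  q7 
   q5   q8  q9 
 * q6   q6  q7 
 * q7   q8  q9 
 * q8   q4  q5 
 * q9   q3  q2 
(> = start, * = accepting)

start=q0 accept=q6,q7,q8,q9 q0-x->q0 q0-y->q1 q1-x->q0 q1-y->q2 q2-x->q3 q2-y->q2 q3-x->q4 q3-y->q5 q4-x->q6 q4-y->q7 q5-x->q8 q5-y->q9 q6-x->q6 q6-y->q7 q7-x->q8 q7-y->q9 q8-x->q4 q8-y->q5 q9-x->q3 q9-y->q2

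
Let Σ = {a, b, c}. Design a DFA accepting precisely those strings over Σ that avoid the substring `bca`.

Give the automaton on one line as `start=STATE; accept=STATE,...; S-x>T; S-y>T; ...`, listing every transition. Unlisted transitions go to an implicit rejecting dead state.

This is the complement of 'contains `bca`'. Use the same substring-matching states — s0 through s3 holding how much of `bca` has just been matched — but flip the accepting set: everything except the trap s3 accepts.
A 4-state machine:
        a   b   c  
>* s0   s0  s1  s0 
 * s1   s0  s1  s2 
 * s2   s3  s1  s0 
   s3   s3  s3  s3 
(> = start, * = accepting)

start=s0; accept=s0,s1,s2; s0-a>s0; s0-b>s1; s0-c>s0; s1-a>s0; s1-b>s1; s1-c>s2; s2-a>s3; s2-b>s1; s2-c>s0; s3-a>s3; s3-b>s3; s3-c>s3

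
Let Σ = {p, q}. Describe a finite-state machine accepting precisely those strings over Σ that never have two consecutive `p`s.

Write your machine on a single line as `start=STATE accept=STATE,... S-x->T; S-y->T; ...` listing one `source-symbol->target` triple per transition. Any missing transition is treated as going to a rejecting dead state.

start=S0; accept=S0,S1; S0-p->S1; S0-q->S0; S1-p->S2; S1-q->S0; S2-p->S2; S2-q->S2

This is the complement of 'contains `pp`'. Use the same substring-matching states — S0 through S2 holding how much of `pp` has just been matched — but flip the accepting set: everything except the trap S2 accepts.
A 3-state machine:
        p   q  
>* S0   S1  S0 
 * S1   S2  S0 
   S2   S2  S2 
(> = start, * = accepting)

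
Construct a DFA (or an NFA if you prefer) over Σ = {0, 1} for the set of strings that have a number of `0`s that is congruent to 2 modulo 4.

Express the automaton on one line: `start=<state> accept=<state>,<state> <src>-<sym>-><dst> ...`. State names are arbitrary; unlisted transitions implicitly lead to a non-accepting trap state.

Keep the running count of `0`s modulo 4: each `0` advances along the cycle s0 → s1 → s2 → s3 → s0 while other symbols loop. Accept at s2.
With 4 states:
        0   1  
>  s0   s1  s0 
   s1   s2  s1 
 * s2   s3  s2 
   s3   s0  s3 
(> = start, * = accepting)

start=s0 accept=s2 s0-0->s1 s0-1->s0 s1-0->s2 s1-1->s1 s2-0->s3 s2-1->s2 s3-0->s0 s3-1->s3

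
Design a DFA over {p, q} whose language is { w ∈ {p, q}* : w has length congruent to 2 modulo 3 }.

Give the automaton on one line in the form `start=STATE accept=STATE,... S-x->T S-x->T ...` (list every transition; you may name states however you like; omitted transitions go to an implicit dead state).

Count input length modulo 3: every symbol advances one step around the cycle A → B → C → A. Accept at C.
A 3-state machine:
       p  q 
>  A   B  B 
   B   C  C 
 * C   A  A 
(> = start, * = accepting)

start=A accept=C A-p->B A-q->B B-p->C B-q->C C-p->A C-q->A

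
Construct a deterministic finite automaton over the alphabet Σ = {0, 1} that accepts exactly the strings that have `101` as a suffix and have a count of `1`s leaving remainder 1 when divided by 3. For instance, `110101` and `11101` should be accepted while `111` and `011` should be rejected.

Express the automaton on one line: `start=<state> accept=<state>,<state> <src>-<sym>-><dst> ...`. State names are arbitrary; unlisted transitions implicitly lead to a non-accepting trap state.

Build one automaton per condition and run them in lockstep. The first has 4 states tracking how much of the suffix `101` has currently been matched; the second has 3 states tracking the count of `1`s modulo 3. A product state is a pair (one from each), accepting exactly when both do. Minimizing collapses redundant product states.
With 6 states:
        0   1  
>  q0   q0  q1 
   q1   q1  q2 
   q2   q2  q3 
   q3   q4  q1 
   q4   q0  q5 
 * q5   q1  q2 
(> = start, * = accepting)

start=q0 accept=q5 q0-0->q0 q0-1->q1 q1-0->q1 q1-1->q2 q2-0->q2 q2-1->q3 q3-0->q4 q3-1->q1 q4-0->q0 q4-1->q5 q5-0->q1 q5-1->q2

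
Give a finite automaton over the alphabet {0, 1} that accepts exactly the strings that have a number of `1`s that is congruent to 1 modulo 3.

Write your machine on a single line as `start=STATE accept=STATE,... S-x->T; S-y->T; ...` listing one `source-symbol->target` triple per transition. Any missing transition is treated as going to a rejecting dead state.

start=S0; accept=S1; S0-0->S0; S0-1->S1; S1-0->S1; S1-1->S2; S2-0->S2; S2-1->S0

Keep the running count of `1`s modulo 3: each `1` advances along the cycle S0 → S1 → S2 → S0 while other symbols loop. Accept at S1.
A 3-state machine:
        0   1  
>  S0   S0  S1 
 * S1   S1  S2 
   S2   S2  S0 
(> = start, * = accepting)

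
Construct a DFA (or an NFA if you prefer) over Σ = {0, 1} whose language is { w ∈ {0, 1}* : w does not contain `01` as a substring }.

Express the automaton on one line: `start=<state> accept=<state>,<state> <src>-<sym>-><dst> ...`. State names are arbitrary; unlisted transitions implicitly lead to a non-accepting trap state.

start=S0 accept=S0,S1 S0-0->S1 S0-1->S0 S1-0->S1 S1-1->S2 S2-0->S2 S2-1->S2

This is the complement of 'contains `01`'. Use the same substring-matching states — S0 through S2 holding how much of `01` has just been matched — but flip the accepting set: everything except the trap S2 accepts.
3 states suffice.
        0   1  
>* S0   S1  S0 
 * S1   S1  S2 
   S2   S2  S2 
(> = start, * = accepting)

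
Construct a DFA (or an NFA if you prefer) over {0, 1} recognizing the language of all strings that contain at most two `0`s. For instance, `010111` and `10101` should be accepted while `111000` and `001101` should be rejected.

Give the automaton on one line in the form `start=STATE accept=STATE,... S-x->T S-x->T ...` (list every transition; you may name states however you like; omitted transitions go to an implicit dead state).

start=s0 accept=s0,s1,s2 s0-0->s1 s0-1->s0 s1-0->s2 s1-1->s1 s2-0->s3 s2-1->s2 s3-0->s3 s3-1->s3

Count `0`s, saturating at 3: states s0 through s2 mean 0 through 2 `0`s seen; s3 means more than 2. Each `0` increments (capped at s3); other symbols loop. Accept from {s0, s1, s2}.
A 4-state machine:
        0   1  
>* s0   s1  s0 
 * s1   s2  s1 
 * s2   s3  s2 
   s3   s3  s3 
(> = start, * = accepting)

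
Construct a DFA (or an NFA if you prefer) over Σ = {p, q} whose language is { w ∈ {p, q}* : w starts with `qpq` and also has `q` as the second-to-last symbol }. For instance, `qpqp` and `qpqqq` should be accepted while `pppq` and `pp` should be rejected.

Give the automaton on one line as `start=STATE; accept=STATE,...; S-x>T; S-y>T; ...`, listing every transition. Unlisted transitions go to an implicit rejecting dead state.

Handle the two conditions separately and then intersect. One (5 states) tracks whether the input so far still matches the prefix `qpq`; the other (7 states) tracks the last 2 symbols read. Each combined state is a pair, one component from each; accept when both components accept. Minimizing collapses redundant product states.
        p   q  
>  s0   s1  s2 
   s1   s1  s1 
   s2   s3  s1 
   s3   s1  s4 
   s4   s5  s6 
 * s5   s7  s4 
 * s6   s5  s6 
   s7   s7  s4 
(> = start, * = accepting)

start=s0; accept=s5,s6; s0-p>s1; s0-q>s2; s1-p>s1; s1-q>s1; s2-p>s3; s2-q>s1; s3-p>s1; s3-q>s4; s4-p>s5; s4-q>s6; s5-p>s7; s5-q>s4; s6-p>s5; s6-q>s6; s7-p>s7; s7-q>s4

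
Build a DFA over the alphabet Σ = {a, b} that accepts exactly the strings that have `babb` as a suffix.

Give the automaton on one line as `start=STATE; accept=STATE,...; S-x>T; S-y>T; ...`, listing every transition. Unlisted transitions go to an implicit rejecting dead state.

Remember how much of `babb` the current input suffix matches. State q0 means no match yet; q1 means the last symbol is `b`; q2 means the last 2 symbols are `ba`; q3 means the last 3 symbols are `bab`; q4 means the last 4 symbols are `babb`. Only q4 accepts. On a mismatch, fall back to the longest proper suffix that is still a prefix of `babb`.
With 5 states:
        a   b  
>  q0   q0  q1 
   q1   q2  q1 
   q2   q0  q3 
   q3   q2  q4 
 * q4   q2  q1 
(> = start, * = accepting)

start=q0; accept=q4; q0-a>q0; q0-b>q1; q1-a>q2; q1-b>q1; q2-a>q0; q2-b>q3; q3-a>q2; q3-b>q4; q4-a>q2; q4-b>q1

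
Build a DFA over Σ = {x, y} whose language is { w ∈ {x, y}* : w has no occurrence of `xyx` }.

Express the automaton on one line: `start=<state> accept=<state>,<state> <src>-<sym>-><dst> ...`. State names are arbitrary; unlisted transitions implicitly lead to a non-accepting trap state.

Track partial matches of the forbidden pattern `xyx`. State S3 is a dead state reached once `xyx` has occurred; every other state accepts. S0 means no part of `xyx` is currently matched.
With 4 states:
        x   y  
>* S0   S1  S0 
 * S1   S1  S2 
 * S2   S3  S0 
   S3   S3  S3 
(> = start, * = accepting)

start=S0 accept=S0,S1,S2 S0-x->S1 S0-y->S0 S1-x->S1 S1-y->S2 S2-x->S3 S2-y->S0 S3-x->S3 S3-y->S3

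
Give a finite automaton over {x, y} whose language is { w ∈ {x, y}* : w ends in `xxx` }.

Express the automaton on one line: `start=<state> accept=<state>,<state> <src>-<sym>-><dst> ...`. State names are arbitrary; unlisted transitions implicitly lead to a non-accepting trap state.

Remember how much of `xxx` the current input suffix matches. State A means no match yet; B means the last symbol is `x`; C means the last 2 symbols are `xx`; D means the last 3 symbols are `xxx`. Only D accepts. On a mismatch, fall back to the longest proper suffix that is still a prefix of `xxx`.
A 4-state machine:
       x  y 
>  A   B  A 
   B   C  A 
   C   D  A 
 * D   D  A 
(> = start, * = accepting)

start=A accept=D A-x->B A-y->A B-x->C B-y->A C-x->D C-y->A D-x->D D-y->A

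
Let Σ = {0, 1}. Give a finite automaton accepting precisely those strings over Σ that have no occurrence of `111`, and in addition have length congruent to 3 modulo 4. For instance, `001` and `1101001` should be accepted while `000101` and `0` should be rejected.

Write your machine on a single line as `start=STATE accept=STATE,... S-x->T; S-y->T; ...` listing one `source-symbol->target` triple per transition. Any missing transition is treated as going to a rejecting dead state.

start=S0; accept=S6,S7,S8; S0-0->S1; S0-1->S2; S1-0->S3; S1-1->S4; S2-0->S3; S2-1->S5; S3-0->S6; S3-1->S7; S4-0->S6; S4-1->S8; S5-0->S6; S5-1->S9; S6-0->S0; S6-1->S10; S7-0->S0; S7-1->S11; S8-0->S0; S8-1->S9; S9-0->S9; S9-1->S9; S10-0->S1; S10-1->S12; S11-0->S1; S11-1->S9; S12-0->S3; S12-1->S9

Run two small machines in parallel and take their product. One (4 states) tracks partial matches of the forbidden pattern `111`; the other (4 states) tracks the input length modulo 4. Each combined state is a pair, one component from each; accept when both components accept. Equivalent product states are then merged.
13 states suffice.
          0    1  
>  S0     S1   S2 
   S1     S3   S4 
   S2     S3   S5 
   S3     S6   S7 
   S4     S6   S8 
   S5     S6   S9 
 * S6     S0  S10 
 * S7     S0  S11 
 * S8     S0   S9 
   S9     S9   S9 
   S10    S1  S12 
   S11    S1   S9 
   S12    S3   S9 
(> = start, * = accepting)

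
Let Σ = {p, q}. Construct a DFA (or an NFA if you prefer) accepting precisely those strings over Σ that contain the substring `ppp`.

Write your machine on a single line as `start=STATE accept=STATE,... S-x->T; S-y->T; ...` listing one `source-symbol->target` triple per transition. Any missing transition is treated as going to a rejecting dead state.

start=s0; accept=s3; s0-p->s1; s0-q->s0; s1-p->s2; s1-q->s0; s2-p->s3; s2-q->s0; s3-p->s3; s3-q->s3

Track how much of `ppp` has been matched so far: state s0 is no progress, s3 is the absorbing accept state reached once `ppp` has occurred. Intermediate states record partial matches; on a mismatch, fall back to the longest reusable overlap.
4 states suffice.
        p   q  
>  s0   s1  s0 
   s1   s2  s0 
   s2   s3  s0 
 * s3   s3  s3 
(> = start, * = accepting)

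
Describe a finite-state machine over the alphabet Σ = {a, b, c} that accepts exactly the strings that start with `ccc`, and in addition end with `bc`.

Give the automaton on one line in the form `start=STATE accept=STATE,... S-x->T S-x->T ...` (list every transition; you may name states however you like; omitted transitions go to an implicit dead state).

start=S0 accept=S8 S0-a->S1 S0-b->S2 S0-c->S3 S1-a->S1 S1-b->S2 S1-c->S1 S2-a->S1 S2-b->S2 S2-c->S4 S3-a->S1 S3-b->S2 S3-c->S5 S4-a->S1 S4-b->S2 S4-c->S1 S5-a->S1 S5-b->S2 S5-c->S6 S6-a->S6 S6-b->S7 S6-c->S6 S7-a->S6 S7-b->S7 S7-c->S8 S8-a->S6 S8-b->S7 S8-c->S6

Run two small machines in parallel and take their product. The first has 5 states tracking whether the input so far still matches the prefix `ccc`; the second has 3 states tracking how much of the suffix `bc` has currently been matched. A product state is a pair (one from each), accepting exactly when both do.
A 9-state machine:
        a   b   c  
>  S0   S1  S2  S3 
   S1   S1  S2  S1 
   S2   S1  S2  S4 
   S3   S1  S2  S5 
   S4   S1  S2  S1 
   S5   S1  S2  S6 
   S6   S6  S7  S6 
   S7   S6  S7  S8 
 * S8   S6  S7  S6 
(> = start, * = accepting)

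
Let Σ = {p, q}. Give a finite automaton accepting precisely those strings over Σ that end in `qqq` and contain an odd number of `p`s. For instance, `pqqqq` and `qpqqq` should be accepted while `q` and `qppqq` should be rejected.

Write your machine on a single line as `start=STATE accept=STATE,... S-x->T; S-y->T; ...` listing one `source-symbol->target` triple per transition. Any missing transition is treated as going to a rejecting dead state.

Run two small machines in parallel and take their product. One (4 states) tracks how much of the suffix `qqq` has currently been matched; the other (2 states) tracks the count of `p`s modulo 2. Each combined state is a pair, one component from each; accept when both components accept. After merging equivalent states the machine shrinks.
With 5 states:
        p   q  
>  s0   s1  s0 
   s1   s0  s2 
   s2   s0  s3 
   s3   s0  s4 
 * s4   s0  s4 
(> = start, * = accepting)

start=s0; accept=s4; s0-p->s1; s0-q->s0; s1-p->s0; s1-q->s2; s2-p->s0; s2-q->s3; s3-p->s0; s3-q->s4; s4-p->s0; s4-q->s4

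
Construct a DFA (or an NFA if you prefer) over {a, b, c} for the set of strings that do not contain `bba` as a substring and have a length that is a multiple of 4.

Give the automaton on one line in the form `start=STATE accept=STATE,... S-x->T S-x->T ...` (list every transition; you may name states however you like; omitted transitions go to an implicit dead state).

start=q0 accept=q0,q10,q11 q0-a->q1 q0-b->q2 q0-c->q1 q1-a->q3 q1-b->q4 q1-c->q3 q2-a->q3 q2-b->q5 q2-c->q3 q3-a->q6 q3-b->q7 q3-c->q6 q4-a->q6 q4-b->q8 q4-c->q6 q5-a->q9 q5-b->q8 q5-c->q6 q6-a->q0 q6-b->q10 q6-c->q0 q7-a->q0 q7-b->q11 q7-c->q0 q8-a->q12 q8-b->q11 q8-c->q0 q9-a->q12 q9-b->q12 q9-c->q12 q10-a->q1 q10-b->q13 q10-c->q1 q11-a->q14 q11-b->q13 q11-c->q1 q12-a->q14 q12-b->q14 q12-c->q14 q13-a->q15 q13-b->q5 q13-c->q3 q14-a->q15 q14-b->q15 q14-c->q15 q15-a->q9 q15-b->q9 q15-c->q9

Handle the two conditions separately and then intersect. The first has 4 states tracking partial matches of the forbidden pattern `bba`; the second has 4 states tracking the input length modulo 4. A product state is a pair (one from each), accepting exactly when both do.
With 16 states:
          a    b    c  
>* q0     q1   q2   q1 
   q1     q3   q4   q3 
   q2     q3   q5   q3 
   q3     q6   q7   q6 
   q4     q6   q8   q6 
   q5     q9   q8   q6 
   q6     q0  q10   q0 
   q7     q0  q11   q0 
   q8    q12  q11   q0 
   q9    q12  q12  q12 
 * q10    q1  q13   q1 
 * q11   q14  q13   q1 
   q12   q14  q14  q14 
   q13   q15   q5   q3 
   q14   q15  q15  q15 
   q15    q9   q9   q9 
(> = start, * = accepting)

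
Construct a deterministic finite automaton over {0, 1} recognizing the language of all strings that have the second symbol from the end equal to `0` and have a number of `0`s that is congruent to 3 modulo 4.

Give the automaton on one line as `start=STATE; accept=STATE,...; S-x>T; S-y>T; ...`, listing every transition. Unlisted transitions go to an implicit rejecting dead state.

Build one automaton per condition and run them in lockstep. The first has 7 states tracking the last 2 symbols read; the second has 4 states tracking the count of `0`s modulo 4. A product state is a pair (one from each), accepting exactly when both do.
With 19 states:
          0    1  
>  q0     q1   q2 
   q1     q3   q4 
   q2     q5   q6 
   q3     q7   q8 
   q4     q9  q10 
   q5     q3   q4 
   q6     q5   q6 
 * q7    q11  q12 
   q8    q13  q14 
   q9     q7   q8 
   q10    q9  q10 
   q11   q15  q16 
 * q12   q17  q18 
   q13   q11  q12 
   q14   q13  q14 
   q15    q3   q4 
   q16    q5   q6 
   q17   q15  q16 
   q18   q17  q18 
(> = start, * = accepting)

start=q0; accept=q7,q12; q0-0>q1; q0-1>q2; q1-0>q3; q1-1>q4; q2-0>q5; q2-1>q6; q3-0>q7; q3-1>q8; q4-0>q9; q4-1>q10; q5-0>q3; q5-1>q4; q6-0>q5; q6-1>q6; q7-0>q11; q7-1>q12; q8-0>q13; q8-1>q14; q9-0>q7; q9-1>q8; q10-0>q9; q10-1>q10; q11-0>q15; q11-1>q16; q12-0>q17; q12-1>q18; q13-0>q11; q13-1>q12; q14-0>q13; q14-1>q14; q15-0>q3; q15-1>q4; q16-0>q5; q16-1>q6; q17-0>q15; q17-1>q16; q18-0>q17; q18-1>q18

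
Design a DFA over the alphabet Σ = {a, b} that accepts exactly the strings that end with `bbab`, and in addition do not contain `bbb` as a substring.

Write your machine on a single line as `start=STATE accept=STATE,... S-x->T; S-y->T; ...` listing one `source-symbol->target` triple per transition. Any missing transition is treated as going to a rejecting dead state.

Build one automaton per condition and run them in lockstep. The first has 5 states tracking how much of the suffix `bbab` has currently been matched; the second has 4 states tracking partial matches of the forbidden pattern `bbb`. A product state is a pair (one from each), accepting exactly when both do.
        a   b  
>  q0   q0  q1 
   q1   q0  q2 
   q2   q3  q4 
   q3   q0  q5 
   q4   q6  q4 
 * q5   q0  q2 
   q6   q7  q8 
   q7   q7  q9 
   q8   q7  q4 
   q9   q7  q4 
(> = start, * = accepting)

start=q0; accept=q5; q0-a->q0; q0-b->q1; q1-a->q0; q1-b->q2; q2-a->q3; q2-b->q4; q3-a->q0; q3-b->q5; q4-a->q6; q4-b->q4; q5-a->q0; q5-b->q2; q6-a->q7; q6-b->q8; q7-a->q7; q7-b->q9; q8-a->q7; q8-b->q4; q9-a->q7; q9-b->q4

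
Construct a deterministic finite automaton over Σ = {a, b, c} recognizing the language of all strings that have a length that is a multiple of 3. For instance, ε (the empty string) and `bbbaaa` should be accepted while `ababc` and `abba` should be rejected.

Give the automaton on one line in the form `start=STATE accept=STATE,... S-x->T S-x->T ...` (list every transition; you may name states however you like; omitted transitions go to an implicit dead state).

start=s0 accept=s0 s0-a->s1 s0-b->s1 s0-c->s1 s1-a->s2 s1-b->s2 s1-c->s2 s2-a->s0 s2-b->s0 s2-c->s0

Only the length mod 3 matters, so use a 3-cycle: from any state, every input symbol moves to the next state, wrapping s2 back to s0. Mark s0 accepting.
A 3-state machine:
        a   b   c  
>* s0   s1  s1  s1 
   s1   s2  s2  s2 
   s2   s0  s0  s0 
(> = start, * = accepting)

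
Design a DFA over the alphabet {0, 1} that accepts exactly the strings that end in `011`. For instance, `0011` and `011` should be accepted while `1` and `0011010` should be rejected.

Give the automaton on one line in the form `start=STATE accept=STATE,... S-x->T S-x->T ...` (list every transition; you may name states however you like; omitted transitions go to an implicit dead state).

start=q0 accept=q3 q0-0->q1 q0-1->q0 q1-0->q1 q1-1->q2 q2-0->q1 q2-1->q3 q3-0->q1 q3-1->q0

Remember how much of `011` the current input suffix matches. State q0 means no match yet; q1 means the last symbol is `0`; q2 means the last 2 symbols are `01`; q3 means the last 3 symbols are `011`. Only q3 accepts. On a mismatch, fall back to the longest proper suffix that is still a prefix of `011`.
With 4 states:
        0   1  
>  q0   q1  q0 
   q1   q1  q2 
   q2   q1  q3 
 * q3   q1  q0 
(> = start, * = accepting)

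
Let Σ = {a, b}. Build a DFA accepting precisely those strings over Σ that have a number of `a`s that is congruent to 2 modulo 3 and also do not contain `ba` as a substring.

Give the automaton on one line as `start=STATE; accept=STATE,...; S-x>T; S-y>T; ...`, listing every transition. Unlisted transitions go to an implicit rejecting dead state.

start=q0; accept=q3,q6; q0-a>q1; q0-b>q2; q1-a>q3; q1-b>q4; q2-a>q5; q2-b>q2; q3-a>q0; q3-b>q6; q4-a>q7; q4-b>q4; q5-a>q7; q5-b>q5; q6-a>q8; q6-b>q6; q7-a>q8; q7-b>q7; q8-a>q5; q8-b>q8

Handle the two conditions separately and then intersect. One (3 states) tracks the count of `a`s modulo 3; the other (3 states) tracks partial matches of the forbidden pattern `ba`. Each combined state is a pair, one component from each; accept when both components accept.
A 9-state machine:
        a   b  
>  q0   q1  q2 
   q1   q3  q4 
   q2   q5  q2 
 * q3   q0  q6 
   q4   q7  q4 
   q5   q7  q5 
 * q6   q8  q6 
   q7   q8  q7 
   q8   q5  q8 
(> = start, * = accepting)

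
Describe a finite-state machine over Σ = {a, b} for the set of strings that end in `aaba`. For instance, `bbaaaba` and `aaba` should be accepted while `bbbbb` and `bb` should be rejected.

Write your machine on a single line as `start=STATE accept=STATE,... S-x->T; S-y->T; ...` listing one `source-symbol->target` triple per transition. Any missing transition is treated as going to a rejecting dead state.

Let each state record the length of the longest suffix of the input read so far that is also a prefix of `aaba`. q1 means the last symbol is `a`; q2 means the last 2 symbols are `aa`; q3 means the last 3 symbols are `aab`; q4 means the last 4 symbols are `aaba`. Accept only at q4, where the string currently ends in `aaba`.
A 5-state machine:
        a   b  
>  q0   q1  q0 
   q1   q2  q0 
   q2   q2  q3 
   q3   q4  q0 
 * q4   q2  q0 
(> = start, * = accepting)

start=q0; accept=q4; q0-a->q1; q0-b->q0; q1-a->q2; q1-b->q0; q2-a->q2; q2-b->q3; q3-a->q4; q3-b->q0; q4-a->q2; q4-b->q0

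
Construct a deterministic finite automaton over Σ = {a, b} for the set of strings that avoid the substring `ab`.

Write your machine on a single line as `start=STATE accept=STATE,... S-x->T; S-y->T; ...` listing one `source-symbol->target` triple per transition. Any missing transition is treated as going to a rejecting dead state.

start=q0; accept=q0,q1; q0-a->q1; q0-b->q0; q1-a->q1; q1-b->q2; q2-a->q2; q2-b->q2

Track partial matches of the forbidden pattern `ab`. State q2 is a dead state reached once `ab` has occurred; every other state accepts. q0 means no part of `ab` is currently matched.
        a   b  
>* q0   q1  q0 
 * q1   q1  q2 
   q2   q2  q2 
(> = start, * = accepting)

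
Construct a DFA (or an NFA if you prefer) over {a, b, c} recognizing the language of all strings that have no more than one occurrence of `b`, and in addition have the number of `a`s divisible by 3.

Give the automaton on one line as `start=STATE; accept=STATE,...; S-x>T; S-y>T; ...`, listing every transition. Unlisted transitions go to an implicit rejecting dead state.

Handle the two conditions separately and then intersect. The first has 3 states tracking the count of `b`s, saturating at 2; the second has 3 states tracking the count of `a`s modulo 3. A product state is a pair (one from each), accepting exactly when both do. After merging equivalent states the machine shrinks.
A 7-state machine:
        a   b   c  
>* S0   S1  S2  S0 
   S1   S3  S4  S1 
 * S2   S4  S5  S2 
   S3   S0  S6  S3 
   S4   S6  S5  S4 
   S5   S5  S5  S5 
   S6   S2  S5  S6 
(> = start, * = accepting)

start=S0; accept=S0,S2; S0-a>S1; S0-b>S2; S0-c>S0; S1-a>S3; S1-b>S4; S1-c>S1; S2-a>S4; S2-b>S5; S2-c>S2; S3-a>S0; S3-b>S6; S3-c>S3; S4-a>S6; S4-b>S5; S4-c>S4; S5-a>S5; S5-b>S5; S5-c>S5; S6-a>S2; S6-b>S5; S6-c>S6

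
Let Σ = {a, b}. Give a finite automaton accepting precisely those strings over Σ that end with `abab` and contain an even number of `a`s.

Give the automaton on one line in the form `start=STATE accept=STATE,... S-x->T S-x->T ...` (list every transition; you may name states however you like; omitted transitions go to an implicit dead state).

Handle the two conditions separately and then intersect. One (5 states) tracks how much of the suffix `abab` has currently been matched; the other (2 states) tracks the count of `a`s modulo 2. Each combined state is a pair, one component from each; accept when both components accept. Minimizing collapses redundant product states.
A 6-state machine:
        a   b  
>  q0   q1  q0 
   q1   q0  q2 
   q2   q3  q4 
   q3   q1  q5 
   q4   q0  q4 
 * q5   q1  q0 
(> = start, * = accepting)

start=q0 accept=q5 q0-a->q1 q0-b->q0 q1-a->q0 q1-b->q2 q2-a->q3 q2-b->q4 q3-a->q1 q3-b->q5 q4-a->q0 q4-b->q4 q5-a->q1 q5-b->q0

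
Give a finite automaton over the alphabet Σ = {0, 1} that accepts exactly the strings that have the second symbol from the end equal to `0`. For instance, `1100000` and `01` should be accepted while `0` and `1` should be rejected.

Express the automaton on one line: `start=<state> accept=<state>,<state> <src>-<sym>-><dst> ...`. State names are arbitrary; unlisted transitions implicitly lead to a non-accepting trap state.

start=q0 accept=q3,q4 q0-0->q1 q0-1->q2 q1-0->q3 q1-1->q4 q2-0->q5 q2-1->q6 q3-0->q3 q3-1->q4 q4-0->q5 q4-1->q6 q5-0->q3 q5-1->q4 q6-0->q5 q6-1->q6

Because acceptance depends on a position counted from the end, the machine has to buffer the most recent 2 symbols. Make each state the string of the last up-to-2 symbols read; on input `x` shift the window left and append `x`. Accept when the buffered window has length 2 and begins with `0`.
A 7-state machine:
        0   1  
>  q0   q1  q2 
   q1   q3  q4 
   q2   q5  q6 
 * q3   q3  q4 
 * q4   q5  q6 
   q5   q3  q4 
   q6   q5  q6 
(> = start, * = accepting)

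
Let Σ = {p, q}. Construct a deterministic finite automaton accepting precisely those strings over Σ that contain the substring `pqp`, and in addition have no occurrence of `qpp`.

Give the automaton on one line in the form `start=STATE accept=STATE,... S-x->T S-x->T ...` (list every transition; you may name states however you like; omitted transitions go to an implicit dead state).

start=s0 accept=s5,s8 s0-p->s1 s0-q->s2 s1-p->s1 s1-q->s3 s2-p->s4 s2-q->s2 s3-p->s5 s3-q->s2 s4-p->s6 s4-q->s3 s5-p->s7 s5-q->s8 s6-p->s6 s6-q->s9 s7-p->s7 s7-q->s7 s8-p->s5 s8-q->s8 s9-p->s7 s9-q->s10 s10-p->s6 s10-q->s10

Handle the two conditions separately and then intersect. One (4 states) tracks whether and how much of `pqp` has been seen; the other (4 states) tracks partial matches of the forbidden pattern `qpp`. Each combined state is a pair, one component from each; accept when both components accept.
An 11-state machine:
          p    q  
>  s0     s1   s2 
   s1     s1   s3 
   s2     s4   s2 
   s3     s5   s2 
   s4     s6   s3 
 * s5     s7   s8 
   s6     s6   s9 
   s7     s7   s7 
 * s8     s5   s8 
   s9     s7  s10 
   s10    s6  s10 
(> = start, * = accepting)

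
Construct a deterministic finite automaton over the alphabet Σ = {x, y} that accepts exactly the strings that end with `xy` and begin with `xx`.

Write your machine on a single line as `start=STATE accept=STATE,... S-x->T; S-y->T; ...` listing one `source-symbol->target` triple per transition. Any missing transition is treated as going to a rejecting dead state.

start=A; accept=E; A-x->B; A-y->C; B-x->D; B-y->C; C-x->C; C-y->C; D-x->D; D-y->E; E-x->D; E-y->F; F-x->D; F-y->F

Run two small machines in parallel and take their product. The first has 3 states tracking how much of the suffix `xy` has currently been matched; the second has 4 states tracking whether the input so far still matches the prefix `xx`. A product state is a pair (one from each), accepting exactly when both do. Equivalent product states are then merged.
A 6-state machine:
       x  y 
>  A   B  C 
   B   D  C 
   C   C  C 
   D   D  E 
 * E   D  F 
   F   D  F 
(> = start, * = accepting)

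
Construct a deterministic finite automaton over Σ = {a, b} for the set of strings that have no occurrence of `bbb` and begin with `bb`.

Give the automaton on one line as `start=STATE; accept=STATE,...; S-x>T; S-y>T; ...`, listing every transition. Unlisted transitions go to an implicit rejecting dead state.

Run two small machines in parallel and take their product. One (4 states) tracks partial matches of the forbidden pattern `bbb`; the other (4 states) tracks whether the input so far still matches the prefix `bb`. Each combined state is a pair, one component from each; accept when both components accept. Minimizing collapses redundant product states.
6 states suffice.
        a   b  
>  q0   q1  q2 
   q1   q1  q1 
   q2   q1  q3 
 * q3   q4  q1 
 * q4   q4  q5 
 * q5   q4  q3 
(> = start, * = accepting)

start=q0; accept=q3,q4,q5; q0-a>q1; q0-b>q2; q1-a>q1; q1-b>q1; q2-a>q1; q2-b>q3; q3-a>q4; q3-b>q1; q4-a>q4; q4-b>q5; q5-a>q4; q5-b>q3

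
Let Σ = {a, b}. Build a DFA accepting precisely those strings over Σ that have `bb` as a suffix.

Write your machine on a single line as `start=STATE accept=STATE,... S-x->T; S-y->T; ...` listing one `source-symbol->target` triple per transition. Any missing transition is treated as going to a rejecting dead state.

Remember how much of `bb` the current input suffix matches. State q0 means no match yet; q1 means the last symbol is `b`; q2 means the last 2 symbols are `bb`. Only q2 accepts. On a mismatch, fall back to the longest proper suffix that is still a prefix of `bb`.
A 3-state machine:
        a   b  
>  q0   q0  q1 
   q1   q0  q2 
 * q2   q0  q2 
(> = start, * = accepting)

start=q0; accept=q2; q0-a->q0; q0-b->q1; q1-a->q0; q1-b->q2; q2-a->q0; q2-b->q2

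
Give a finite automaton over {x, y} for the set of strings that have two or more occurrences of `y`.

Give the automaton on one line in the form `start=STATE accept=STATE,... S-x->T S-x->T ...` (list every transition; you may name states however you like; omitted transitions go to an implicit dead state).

start=q0 accept=q2,q3 q0-x->q0 q0-y->q1 q1-x->q1 q1-y->q2 q2-x->q2 q2-y->q3 q3-x->q3 q3-y->q3

Only the number of `y`s matters, and only up to 3. Make a chain q0 → q1 → q2 → q3 advanced by each `y` (with q3 absorbing); every other symbol self-loops. The accepting set is {q2, q3}.
        x   y  
>  q0   q0  q1 
   q1   q1  q2 
 * q2   q2  q3 
 * q3   q3  q3 
(> = start, * = accepting)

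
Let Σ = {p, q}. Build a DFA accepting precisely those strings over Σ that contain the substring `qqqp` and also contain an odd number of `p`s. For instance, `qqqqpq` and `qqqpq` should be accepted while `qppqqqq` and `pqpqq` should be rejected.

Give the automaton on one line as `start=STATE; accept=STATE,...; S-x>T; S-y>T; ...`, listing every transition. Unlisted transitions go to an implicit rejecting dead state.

Run two small machines in parallel and take their product. One (5 states) tracks whether and how much of `qqqp` has been seen; the other (2 states) tracks the count of `p`s modulo 2. Each combined state is a pair, one component from each; accept when both components accept. Equivalent product states are then merged.
        p   q  
>  s0   s1  s2 
   s1   s0  s3 
   s2   s1  s4 
   s3   s0  s5 
   s4   s1  s6 
   s5   s0  s7 
   s6   s8  s6 
   s7   s6  s7 
 * s8   s6  s8 
(> = start, * = accepting)

start=s0; accept=s8; s0-p>s1; s0-q>s2; s1-p>s0; s1-q>s3; s2-p>s1; s2-q>s4; s3-p>s0; s3-q>s5; s4-p>s1; s4-q>s6; s5-p>s0; s5-q>s7; s6-p>s8; s6-q>s6; s7-p>s6; s7-q>s7; s8-p>s6; s8-q>s8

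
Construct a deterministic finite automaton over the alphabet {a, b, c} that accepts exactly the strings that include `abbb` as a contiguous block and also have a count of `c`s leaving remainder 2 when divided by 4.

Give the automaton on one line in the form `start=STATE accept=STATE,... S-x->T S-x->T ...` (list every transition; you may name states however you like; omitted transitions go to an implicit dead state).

Handle the two conditions separately and then intersect. One (5 states) tracks whether and how much of `abbb` has been seen; the other (4 states) tracks the count of `c`s modulo 4. Each combined state is a pair, one component from each; accept when both components accept.
          a    b    c  
>  S0     S1   S0   S2 
   S1     S1   S3   S2 
   S2     S4   S2   S5 
   S3     S1   S6   S2 
   S4     S4   S7   S5 
   S5     S8   S5   S9 
   S6     S1  S10   S2 
   S7     S4  S11   S5 
   S8     S8  S12   S9 
   S9    S13   S9   S0 
   S10   S10  S10  S14 
   S11    S4  S14   S5 
   S12    S8  S15   S9 
   S13   S13  S16   S0 
   S14   S14  S14  S17 
   S15    S8  S17   S9 
   S16   S13  S18   S0 
 * S17   S17  S17  S19 
   S18   S13  S19   S0 
   S19   S19  S19  S10 
(> = start, * = accepting)

start=S0 accept=S17 S0-a->S1 S0-b->S0 S0-c->S2 S1-a->S1 S1-b->S3 S1-c->S2 S2-a->S4 S2-b->S2 S2-c->S5 S3-a->S1 S3-b->S6 S3-c->S2 S4-a->S4 S4-b->S7 S4-c->S5 S5-a->S8 S5-b->S5 S5-c->S9 S6-a->S1 S6-b->S10 S6-c->S2 S7-a->S4 S7-b->S11 S7-c->S5 S8-a->S8 S8-b->S12 S8-c->S9 S9-a->S13 S9-b->S9 S9-c->S0 S10-a->S10 S10-b->S10 S10-c->S14 S11-a->S4 S11-b->S14 S11-c->S5 S12-a->S8 S12-b->S15 S12-c->S9 S13-a->S13 S13-b->S16 S13-c->S0 S14-a->S14 S14-b->S14 S14-c->S17 S15-a->S8 S15-b->S17 S15-c->S9 S16-a->S13 S16-b->S18 S16-c->S0 S17-a->S17 S17-b->S17 S17-c->S19 S18-a->S13 S18-b->S19 S18-c->S0 S19-a->S19 S19-b->S19 S19-c->S10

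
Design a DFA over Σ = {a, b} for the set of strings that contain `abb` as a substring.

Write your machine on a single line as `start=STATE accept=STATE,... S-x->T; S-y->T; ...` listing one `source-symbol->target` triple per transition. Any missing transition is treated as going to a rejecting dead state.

States s0..s2 record the length of the longest prefix of `abb` that matches the current input suffix. Reaching s3 means `abb` has been seen, and we stay there forever. Accept from s3.
        a   b  
>  s0   s1  s0 
   s1   s1  s2 
   s2   s1  s3 
 * s3   s3  s3 
(> = start, * = accepting)

start=s0; accept=s3; s0-a->s1; s0-b->s0; s1-a->s1; s1-b->s2; s2-a->s1; s2-b->s3; s3-a->s3; s3-b->s3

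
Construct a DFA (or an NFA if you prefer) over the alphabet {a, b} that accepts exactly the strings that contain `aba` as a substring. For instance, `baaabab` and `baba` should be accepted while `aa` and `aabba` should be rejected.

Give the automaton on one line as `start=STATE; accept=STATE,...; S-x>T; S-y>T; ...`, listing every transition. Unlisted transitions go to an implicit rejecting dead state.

start=s0; accept=s3; s0-a>s1; s0-b>s0; s1-a>s1; s1-b>s2; s2-a>s3; s2-b>s0; s3-a>s3; s3-b>s3

Track how much of `aba` has been matched so far: state s0 is no progress, s3 is the absorbing accept state reached once `aba` has occurred. Intermediate states record partial matches; on a mismatch, fall back to the longest reusable overlap.
        a   b  
>  s0   s1  s0 
   s1   s1  s2 
   s2   s3  s0 
 * s3   s3  s3 
(> = start, * = accepting)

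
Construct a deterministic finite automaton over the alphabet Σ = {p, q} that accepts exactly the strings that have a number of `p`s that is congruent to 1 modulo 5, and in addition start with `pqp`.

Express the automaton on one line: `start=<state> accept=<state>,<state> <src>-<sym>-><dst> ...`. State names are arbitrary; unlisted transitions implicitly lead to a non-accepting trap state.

start=s0 accept=s8 s0-p->s1 s0-q->s2 s1-p->s2 s1-q->s3 s2-p->s2 s2-q->s2 s3-p->s4 s3-q->s2 s4-p->s5 s4-q->s4 s5-p->s6 s5-q->s5 s6-p->s7 s6-q->s6 s7-p->s8 s7-q->s7 s8-p->s4 s8-q->s8

Handle the two conditions separately and then intersect. One (5 states) tracks the count of `p`s modulo 5; the other (5 states) tracks whether the input so far still matches the prefix `pqp`. Each combined state is a pair, one component from each; accept when both components accept. Equivalent product states are then merged.
        p   q  
>  s0   s1  s2 
   s1   s2  s3 
   s2   s2  s2 
   s3   s4  s2 
   s4   s5  s4 
   s5   s6  s5 
   s6   s7  s6 
   s7   s8  s7 
 * s8   s4  s8 
(> = start, * = accepting)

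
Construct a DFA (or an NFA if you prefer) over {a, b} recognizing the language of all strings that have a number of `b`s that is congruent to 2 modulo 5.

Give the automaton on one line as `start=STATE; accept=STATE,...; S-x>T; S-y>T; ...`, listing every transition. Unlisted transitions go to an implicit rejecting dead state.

Keep the running count of `b`s modulo 5: each `b` advances along the cycle q0 → q1 → q2 → q3 → q4 → q0 while other symbols loop. Accept at q2.
        a   b  
>  q0   q0  q1 
   q1   q1  q2 
 * q2   q2  q3 
   q3   q3  q4 
   q4   q4  q0 
(> = start, * = accepting)

start=q0; accept=q2; q0-a>q0; q0-b>q1; q1-a>q1; q1-b>q2; q2-a>q2; q2-b>q3; q3-a>q3; q3-b>q4; q4-a>q4; q4-b>q0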